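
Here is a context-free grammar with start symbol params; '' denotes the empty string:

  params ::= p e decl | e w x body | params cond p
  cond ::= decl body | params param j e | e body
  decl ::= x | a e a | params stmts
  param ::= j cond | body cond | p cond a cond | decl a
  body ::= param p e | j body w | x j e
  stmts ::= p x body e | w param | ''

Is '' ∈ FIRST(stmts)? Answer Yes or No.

stmts has an ''-production, so stmts ⇒ ''.

Yes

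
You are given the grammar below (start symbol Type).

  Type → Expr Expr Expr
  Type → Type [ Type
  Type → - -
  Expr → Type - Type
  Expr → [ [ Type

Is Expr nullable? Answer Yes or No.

No nonterminal in this grammar is nullable.
No production of Expr has an RHS whose symbols are all nullable, so Expr is not nullable.

No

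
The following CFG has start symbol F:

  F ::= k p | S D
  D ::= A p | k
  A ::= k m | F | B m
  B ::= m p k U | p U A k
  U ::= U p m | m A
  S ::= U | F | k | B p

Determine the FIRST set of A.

A ::= k m contributes {k}.
From A ::= F: add FIRST(F) = { k, m, p }.
From A ::= B m: add FIRST(B) = { m, p }.
Union: FIRST(A) = { k, m, p }.

{ k, m, p }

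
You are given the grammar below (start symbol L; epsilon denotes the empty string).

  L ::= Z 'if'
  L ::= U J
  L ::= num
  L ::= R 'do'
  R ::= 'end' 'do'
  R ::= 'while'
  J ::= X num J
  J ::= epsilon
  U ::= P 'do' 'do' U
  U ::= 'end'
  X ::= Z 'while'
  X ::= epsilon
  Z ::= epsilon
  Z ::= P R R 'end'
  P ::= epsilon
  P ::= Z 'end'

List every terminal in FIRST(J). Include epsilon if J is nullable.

{ 'end', 'while', num, epsilon }

From J ::= X num J: X nullable, take FIRST(X) ∪ {num} = { 'end', 'while', num }.
J ::= epsilon contributes epsilon.
Union: FIRST(J) = { 'end', 'while', num, epsilon }.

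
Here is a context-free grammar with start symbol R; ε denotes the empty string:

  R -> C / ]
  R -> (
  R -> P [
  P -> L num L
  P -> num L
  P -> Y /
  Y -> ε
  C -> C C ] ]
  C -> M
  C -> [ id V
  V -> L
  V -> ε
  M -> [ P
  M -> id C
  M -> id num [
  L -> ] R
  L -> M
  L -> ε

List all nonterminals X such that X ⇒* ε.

{ L, V, Y }

Directly nullable (have an ε-production): Y, V, L.
No other nonterminal has a production whose RHS symbols are all nullable.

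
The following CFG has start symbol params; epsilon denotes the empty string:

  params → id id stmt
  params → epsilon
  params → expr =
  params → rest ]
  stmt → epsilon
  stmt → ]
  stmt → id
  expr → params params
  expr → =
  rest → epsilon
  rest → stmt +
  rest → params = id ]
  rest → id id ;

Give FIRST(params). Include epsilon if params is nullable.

params → id id stmt contributes {id}.
params → epsilon contributes epsilon.
From params → expr =: expr nullable, take FIRST(expr) ∪ {=} = { +, =, ], id }.
From params → rest ]: rest nullable, take FIRST(rest) ∪ {]} = { +, =, ], id }.
Union: FIRST(params) = { +, =, ], id, epsilon }.

{ +, =, ], id, epsilon }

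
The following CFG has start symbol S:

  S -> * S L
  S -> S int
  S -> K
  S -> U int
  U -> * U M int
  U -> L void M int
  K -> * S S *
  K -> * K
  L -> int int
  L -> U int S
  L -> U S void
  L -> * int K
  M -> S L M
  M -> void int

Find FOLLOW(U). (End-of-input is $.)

{ *, int, void }

In S -> U int: add FIRST(int) = { int }.
In U -> * U M int: add FIRST(M int) = { *, int, void }.
In L -> U int S: add FIRST(int S) = { int }.
In L -> U S void: add FIRST(S void) = { *, int }.
Union: FOLLOW(U) = { *, int, void }.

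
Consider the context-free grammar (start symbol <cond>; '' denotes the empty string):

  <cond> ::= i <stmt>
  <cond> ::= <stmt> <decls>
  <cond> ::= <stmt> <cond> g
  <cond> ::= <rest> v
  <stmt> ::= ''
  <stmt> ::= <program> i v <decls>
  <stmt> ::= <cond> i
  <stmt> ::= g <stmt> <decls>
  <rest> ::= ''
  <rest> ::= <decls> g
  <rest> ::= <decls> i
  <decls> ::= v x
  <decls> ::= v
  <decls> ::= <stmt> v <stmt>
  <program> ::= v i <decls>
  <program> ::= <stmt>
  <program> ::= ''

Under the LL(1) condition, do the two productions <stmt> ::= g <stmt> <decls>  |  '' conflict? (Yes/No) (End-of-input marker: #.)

Yes

FIRST(g <stmt> <decls>) = { g } and FIRST('') = { '' }.
The second alternative is nullable and FOLLOW(<stmt>) = { #, g, i, v } shares g with FIRST of the first — conflict.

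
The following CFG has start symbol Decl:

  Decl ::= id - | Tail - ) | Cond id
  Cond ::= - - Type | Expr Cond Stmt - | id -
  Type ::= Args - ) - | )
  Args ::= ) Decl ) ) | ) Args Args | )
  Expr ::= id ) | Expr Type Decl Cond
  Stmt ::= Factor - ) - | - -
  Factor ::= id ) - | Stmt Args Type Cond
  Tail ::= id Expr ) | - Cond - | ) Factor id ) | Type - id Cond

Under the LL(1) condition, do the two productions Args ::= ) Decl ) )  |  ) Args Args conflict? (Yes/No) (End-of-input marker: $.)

FIRST() Decl ) )) = { ) } and FIRST() Args Args) = { ) }.
Both contain ), so the two alternatives are not disjoint — LL(1) conflict.

Yes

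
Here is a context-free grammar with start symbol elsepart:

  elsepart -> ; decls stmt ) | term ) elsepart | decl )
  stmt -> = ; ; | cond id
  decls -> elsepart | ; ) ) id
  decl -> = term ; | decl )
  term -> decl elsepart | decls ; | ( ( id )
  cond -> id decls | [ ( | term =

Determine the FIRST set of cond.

cond -> id decls contributes {id}.
cond -> [ ( contributes {[}.
From cond -> term =: add FIRST(term) = { (, ;, = }.
Union: FIRST(cond) = { (, ;, =, [, id }.

{ (, ;, =, [, id }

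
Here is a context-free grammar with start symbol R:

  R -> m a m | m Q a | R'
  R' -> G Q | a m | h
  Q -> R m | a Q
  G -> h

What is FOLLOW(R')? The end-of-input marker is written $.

{ $, m }

In R -> R': R' is at the end, add FOLLOW(R) = { $, m }.
Union: FOLLOW(R') = { $, m }.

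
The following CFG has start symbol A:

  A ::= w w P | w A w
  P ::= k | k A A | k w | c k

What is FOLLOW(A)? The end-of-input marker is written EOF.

A is the start symbol, so EOF ∈ FOLLOW(A).
In A ::= w A w: add FIRST(w) = { w }.
In P ::= k A A: add FIRST(A) = { w }.
In P ::= k A A: A is at the end, add FOLLOW(P) = { EOF, w }.
Union: FOLLOW(A) = { EOF, w }.

{ EOF, w }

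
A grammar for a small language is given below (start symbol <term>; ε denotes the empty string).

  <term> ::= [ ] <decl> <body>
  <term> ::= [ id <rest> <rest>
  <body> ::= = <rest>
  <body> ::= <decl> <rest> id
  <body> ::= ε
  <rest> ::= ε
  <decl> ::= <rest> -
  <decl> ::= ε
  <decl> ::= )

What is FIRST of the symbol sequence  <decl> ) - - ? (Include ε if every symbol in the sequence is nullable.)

{ ), - }

Add FIRST(<decl>)\{ε} = { ), - }; <decl> is nullable, continue.
) is a terminal; add {)} and stop.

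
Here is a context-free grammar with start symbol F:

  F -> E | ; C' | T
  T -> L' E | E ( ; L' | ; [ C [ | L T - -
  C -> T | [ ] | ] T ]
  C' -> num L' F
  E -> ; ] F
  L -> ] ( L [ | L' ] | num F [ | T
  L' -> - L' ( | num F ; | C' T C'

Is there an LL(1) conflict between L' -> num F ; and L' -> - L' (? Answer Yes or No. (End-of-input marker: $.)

No

FIRST(num F ;) = { num } and FIRST(- L' () = { - }.
The FIRST sets are disjoint and neither alternative is nullable — no conflict.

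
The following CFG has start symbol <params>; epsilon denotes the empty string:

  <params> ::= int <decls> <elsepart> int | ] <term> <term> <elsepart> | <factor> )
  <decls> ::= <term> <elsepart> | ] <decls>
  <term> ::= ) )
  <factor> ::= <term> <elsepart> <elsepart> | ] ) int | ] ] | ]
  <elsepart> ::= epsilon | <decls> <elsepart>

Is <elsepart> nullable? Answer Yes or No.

Yes

<elsepart> has an epsilon-production, so <elsepart> ⇒ epsilon.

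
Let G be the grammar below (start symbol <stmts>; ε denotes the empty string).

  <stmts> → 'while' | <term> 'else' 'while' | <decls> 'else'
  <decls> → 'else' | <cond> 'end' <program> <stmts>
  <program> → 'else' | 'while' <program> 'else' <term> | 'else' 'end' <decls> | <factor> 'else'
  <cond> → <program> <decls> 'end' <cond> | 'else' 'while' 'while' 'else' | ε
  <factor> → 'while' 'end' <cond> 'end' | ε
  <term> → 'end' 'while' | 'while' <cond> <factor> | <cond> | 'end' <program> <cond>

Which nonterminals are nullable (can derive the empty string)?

Directly nullable (have an ε-production): <cond>, <factor>.
<term> → <cond> with every symbol nullable, so <term> is nullable.
No other nonterminal has a production whose RHS symbols are all nullable.

{ <cond>, <factor>, <term> }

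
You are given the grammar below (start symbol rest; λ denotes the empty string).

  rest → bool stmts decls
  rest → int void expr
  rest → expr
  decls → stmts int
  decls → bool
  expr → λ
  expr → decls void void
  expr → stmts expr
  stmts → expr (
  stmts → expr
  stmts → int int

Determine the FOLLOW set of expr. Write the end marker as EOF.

In rest → int void expr: expr is at the end, add FOLLOW(rest) = { EOF }.
In rest → expr: expr is at the end, add FOLLOW(rest) = { EOF }.
In expr → stmts expr: expr is at the end, add FOLLOW(expr) = { EOF, (, bool, int }.
In stmts → expr (: add FIRST(() = { ( }.
In stmts → expr: expr is at the end, add FOLLOW(stmts) = { EOF, (, bool, int }.
Union: FOLLOW(expr) = { EOF, (, bool, int }.

{ EOF, (, bool, int }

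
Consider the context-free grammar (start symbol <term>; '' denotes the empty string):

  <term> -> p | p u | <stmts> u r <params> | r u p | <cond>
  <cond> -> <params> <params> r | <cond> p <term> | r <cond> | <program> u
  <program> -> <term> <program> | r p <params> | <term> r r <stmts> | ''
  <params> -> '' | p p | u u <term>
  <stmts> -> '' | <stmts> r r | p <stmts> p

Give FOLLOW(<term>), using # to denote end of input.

<term> is the start symbol, so # ∈ FOLLOW(<term>).
In <cond> -> <cond> p <term>: <term> is at the end, add FOLLOW(<cond>) = { #, p, r, u }.
In <program> -> <term> <program>: add FIRST(<program>)\{''} = { p, r, u }.
  Since <program> is nullable, also add FOLLOW(<program>) = { u }.
In <program> -> <term> r r <stmts>: add FIRST(r r <stmts>) = { r }.
In <params> -> u u <term>: <term> is at the end, add FOLLOW(<params>) = { #, p, r, u }.
Union: FOLLOW(<term>) = { #, p, r, u }.

{ #, p, r, u }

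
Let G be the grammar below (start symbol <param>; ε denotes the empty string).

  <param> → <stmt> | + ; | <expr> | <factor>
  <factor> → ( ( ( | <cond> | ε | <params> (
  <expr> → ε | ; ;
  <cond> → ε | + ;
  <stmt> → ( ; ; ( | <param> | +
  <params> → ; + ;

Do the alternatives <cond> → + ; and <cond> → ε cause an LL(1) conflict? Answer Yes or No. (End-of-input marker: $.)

FIRST(+ ;) = { + } and FIRST(ε) = { ε }.
The second is nullable but FOLLOW(<cond>) = { $ } is disjoint from FIRST of the first.

No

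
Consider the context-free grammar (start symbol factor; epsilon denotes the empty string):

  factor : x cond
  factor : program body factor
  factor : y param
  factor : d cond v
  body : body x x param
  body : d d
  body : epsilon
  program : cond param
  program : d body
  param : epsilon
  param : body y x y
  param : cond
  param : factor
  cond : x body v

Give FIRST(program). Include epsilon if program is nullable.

From program : cond param: add FIRST(cond) = { x }.
program : d body contributes {d}.
Union: FIRST(program) = { d, x }.

{ d, x }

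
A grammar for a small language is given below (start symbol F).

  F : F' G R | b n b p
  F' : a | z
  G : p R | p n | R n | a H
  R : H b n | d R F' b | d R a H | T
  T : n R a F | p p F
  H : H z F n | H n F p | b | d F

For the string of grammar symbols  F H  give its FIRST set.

{ a, b, z }

Add FIRST(F) = { a, b, z }; F is not nullable, stop.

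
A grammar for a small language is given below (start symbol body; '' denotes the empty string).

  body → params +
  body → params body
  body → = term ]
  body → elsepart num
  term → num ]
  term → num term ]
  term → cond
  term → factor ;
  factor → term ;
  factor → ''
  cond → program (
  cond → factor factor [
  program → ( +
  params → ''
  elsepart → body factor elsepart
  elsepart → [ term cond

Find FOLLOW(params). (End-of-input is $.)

{ +, =, [ }

In body → params +: add FIRST(+) = { + }.
In body → params body: add FIRST(body) = { +, =, [ }.
Union: FOLLOW(params) = { +, =, [ }.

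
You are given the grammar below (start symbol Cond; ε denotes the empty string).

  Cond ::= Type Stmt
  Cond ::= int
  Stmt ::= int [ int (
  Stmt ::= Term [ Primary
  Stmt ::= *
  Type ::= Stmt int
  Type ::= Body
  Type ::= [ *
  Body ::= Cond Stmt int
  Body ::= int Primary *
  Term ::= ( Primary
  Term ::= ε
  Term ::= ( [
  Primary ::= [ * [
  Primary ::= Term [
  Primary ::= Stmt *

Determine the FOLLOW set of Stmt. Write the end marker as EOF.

In Cond ::= Type Stmt: Stmt is at the end, add FOLLOW(Cond) = { EOF, (, *, [, int }.
In Type ::= Stmt int: add FIRST(int) = { int }.
In Body ::= Cond Stmt int: add FIRST(int) = { int }.
In Primary ::= Stmt *: add FIRST(*) = { * }.
Union: FOLLOW(Stmt) = { EOF, (, *, [, int }.

{ EOF, (, *, [, int }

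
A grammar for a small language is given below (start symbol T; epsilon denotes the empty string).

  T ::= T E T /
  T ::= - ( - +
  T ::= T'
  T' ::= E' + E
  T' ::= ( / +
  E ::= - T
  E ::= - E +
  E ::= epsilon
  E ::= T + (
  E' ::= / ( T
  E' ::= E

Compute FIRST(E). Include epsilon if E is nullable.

E ::= - T contributes {-}.
E ::= - E + contributes {-}.
E ::= epsilon contributes epsilon.
From E ::= T + (: add FIRST(T) = { (, +, -, / }.
Union: FIRST(E) = { (, +, -, /, epsilon }.

{ (, +, -, /, epsilon }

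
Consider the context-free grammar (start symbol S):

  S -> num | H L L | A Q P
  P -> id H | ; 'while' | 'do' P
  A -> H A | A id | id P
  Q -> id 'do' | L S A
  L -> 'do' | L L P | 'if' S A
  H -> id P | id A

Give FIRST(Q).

Q -> id 'do' contributes {id}.
From Q -> L S A: add FIRST(L) = { 'do', 'if' }.
Union: FIRST(Q) = { 'do', 'if', id }.

{ 'do', 'if', id }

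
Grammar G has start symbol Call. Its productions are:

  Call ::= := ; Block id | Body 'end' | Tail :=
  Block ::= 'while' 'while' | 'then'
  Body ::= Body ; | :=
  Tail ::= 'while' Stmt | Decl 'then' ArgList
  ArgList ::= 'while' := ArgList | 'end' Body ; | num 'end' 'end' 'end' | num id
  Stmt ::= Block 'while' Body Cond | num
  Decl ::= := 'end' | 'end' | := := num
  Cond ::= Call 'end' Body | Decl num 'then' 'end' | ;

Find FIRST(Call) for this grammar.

{ 'end', 'while', := }

Call ::= := ; Block id contributes {:=}.
From Call ::= Body 'end': add FIRST(Body) = { := }.
From Call ::= Tail :=: add FIRST(Tail) = { 'end', 'while', := }.
Union: FIRST(Call) = { 'end', 'while', := }.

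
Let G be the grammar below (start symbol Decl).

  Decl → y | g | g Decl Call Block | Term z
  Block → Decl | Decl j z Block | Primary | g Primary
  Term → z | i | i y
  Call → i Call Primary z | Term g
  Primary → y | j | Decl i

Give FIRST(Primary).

Primary → y contributes {y}.
Primary → j contributes {j}.
From Primary → Decl i: add FIRST(Decl) = { g, i, y, z }.
Union: FIRST(Primary) = { g, i, j, y, z }.

{ g, i, j, y, z }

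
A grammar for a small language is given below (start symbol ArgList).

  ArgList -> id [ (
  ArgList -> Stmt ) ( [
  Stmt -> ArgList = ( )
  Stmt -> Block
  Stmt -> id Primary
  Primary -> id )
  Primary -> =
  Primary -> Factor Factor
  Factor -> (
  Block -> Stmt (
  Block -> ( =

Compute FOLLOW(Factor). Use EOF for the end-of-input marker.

{ (, ) }

In Primary -> Factor Factor: add FIRST(Factor) = { ( }.
In Primary -> Factor Factor: Factor is at the end, add FOLLOW(Primary) = { (, ) }.
Union: FOLLOW(Factor) = { (, ) }.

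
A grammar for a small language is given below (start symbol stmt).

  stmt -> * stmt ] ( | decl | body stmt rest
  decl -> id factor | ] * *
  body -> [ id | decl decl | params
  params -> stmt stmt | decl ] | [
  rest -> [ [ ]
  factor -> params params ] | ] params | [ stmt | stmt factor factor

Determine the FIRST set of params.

{ *, [, ], id }

From params -> stmt stmt: add FIRST(stmt) = { *, [, ], id }.
From params -> decl ]: add FIRST(decl) = { ], id }.
params -> [ contributes {[}.
Union: FIRST(params) = { *, [, ], id }.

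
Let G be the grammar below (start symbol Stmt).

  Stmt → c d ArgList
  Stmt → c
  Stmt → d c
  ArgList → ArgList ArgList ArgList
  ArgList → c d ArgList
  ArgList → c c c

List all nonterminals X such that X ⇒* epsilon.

{ } (none)

No nonterminal has an empty production or an RHS whose symbols are all nullable.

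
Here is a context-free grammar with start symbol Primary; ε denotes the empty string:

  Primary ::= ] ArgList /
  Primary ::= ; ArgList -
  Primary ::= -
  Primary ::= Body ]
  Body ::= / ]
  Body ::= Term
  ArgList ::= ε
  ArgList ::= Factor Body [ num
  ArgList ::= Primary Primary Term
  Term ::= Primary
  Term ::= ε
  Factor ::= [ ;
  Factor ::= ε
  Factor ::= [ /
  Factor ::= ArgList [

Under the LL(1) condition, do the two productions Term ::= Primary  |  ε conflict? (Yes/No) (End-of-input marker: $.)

FIRST(Primary) = { -, /, ;, ] } and FIRST(ε) = { ε }.
The second alternative is nullable and FOLLOW(Term) = { -, /, [, ] } shares - with FIRST of the first — conflict.

Yes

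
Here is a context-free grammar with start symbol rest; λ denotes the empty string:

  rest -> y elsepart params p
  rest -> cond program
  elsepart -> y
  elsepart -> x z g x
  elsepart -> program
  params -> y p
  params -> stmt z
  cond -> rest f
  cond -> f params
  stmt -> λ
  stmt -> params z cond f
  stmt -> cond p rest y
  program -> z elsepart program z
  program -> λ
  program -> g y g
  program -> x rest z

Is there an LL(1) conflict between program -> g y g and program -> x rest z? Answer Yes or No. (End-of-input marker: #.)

FIRST(g y g) = { g } and FIRST(x rest z) = { x }.
The FIRST sets are disjoint and neither alternative is nullable — no conflict.

No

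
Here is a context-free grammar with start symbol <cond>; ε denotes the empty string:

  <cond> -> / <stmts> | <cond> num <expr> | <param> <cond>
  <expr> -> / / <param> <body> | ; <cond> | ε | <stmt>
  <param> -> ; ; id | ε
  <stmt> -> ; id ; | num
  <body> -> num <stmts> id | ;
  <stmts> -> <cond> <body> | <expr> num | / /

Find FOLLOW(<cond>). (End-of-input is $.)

{ $, ;, num }

<cond> is the start symbol, so $ ∈ FOLLOW(<cond>).
In <cond> -> <cond> num <expr>: add FIRST(num <expr>) = { num }.
In <cond> -> <param> <cond>: <cond> is at the end, add FOLLOW(<cond>) = { $, ;, num }.
In <expr> -> ; <cond>: <cond> is at the end, add FOLLOW(<expr>) = { $, ;, num }.
In <stmts> -> <cond> <body>: add FIRST(<body>) = { ;, num }.
Union: FOLLOW(<cond>) = { $, ;, num }.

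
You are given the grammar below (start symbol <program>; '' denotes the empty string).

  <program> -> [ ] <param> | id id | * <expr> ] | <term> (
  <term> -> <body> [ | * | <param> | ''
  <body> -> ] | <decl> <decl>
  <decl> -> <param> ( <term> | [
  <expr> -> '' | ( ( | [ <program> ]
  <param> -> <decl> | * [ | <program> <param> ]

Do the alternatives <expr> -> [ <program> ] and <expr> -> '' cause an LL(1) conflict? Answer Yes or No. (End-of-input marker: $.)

No

FIRST([ <program> ]) = { [ } and FIRST('') = { '' }.
The second is nullable but FOLLOW(<expr>) = { ] } is disjoint from FIRST of the first.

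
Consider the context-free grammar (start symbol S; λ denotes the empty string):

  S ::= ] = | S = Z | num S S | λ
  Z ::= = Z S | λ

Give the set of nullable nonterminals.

{ S, Z }

Directly nullable (have an λ-production): S, Z.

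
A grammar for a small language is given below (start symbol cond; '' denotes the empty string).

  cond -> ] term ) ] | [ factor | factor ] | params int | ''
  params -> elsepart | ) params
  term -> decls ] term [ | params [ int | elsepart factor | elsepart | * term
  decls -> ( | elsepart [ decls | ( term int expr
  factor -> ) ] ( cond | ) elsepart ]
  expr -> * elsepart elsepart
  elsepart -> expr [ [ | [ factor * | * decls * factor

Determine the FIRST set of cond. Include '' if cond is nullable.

{ ), *, [, ], '' }

cond -> ] term ) ] contributes {]}.
cond -> [ factor contributes {[}.
From cond -> factor ]: add FIRST(factor) = { ) }.
From cond -> params int: add FIRST(params) = { ), *, [ }.
cond -> '' contributes ''.
Union: FIRST(cond) = { ), *, [, ], '' }.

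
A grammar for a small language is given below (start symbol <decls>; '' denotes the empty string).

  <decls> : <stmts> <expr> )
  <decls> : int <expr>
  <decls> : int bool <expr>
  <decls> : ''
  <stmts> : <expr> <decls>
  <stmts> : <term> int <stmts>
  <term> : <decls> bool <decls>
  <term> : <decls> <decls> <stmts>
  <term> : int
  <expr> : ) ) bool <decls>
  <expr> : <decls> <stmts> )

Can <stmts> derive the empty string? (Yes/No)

Nullable nonterminals: <decls>.
No production of <stmts> has an RHS whose symbols are all nullable, so <stmts> is not nullable.

No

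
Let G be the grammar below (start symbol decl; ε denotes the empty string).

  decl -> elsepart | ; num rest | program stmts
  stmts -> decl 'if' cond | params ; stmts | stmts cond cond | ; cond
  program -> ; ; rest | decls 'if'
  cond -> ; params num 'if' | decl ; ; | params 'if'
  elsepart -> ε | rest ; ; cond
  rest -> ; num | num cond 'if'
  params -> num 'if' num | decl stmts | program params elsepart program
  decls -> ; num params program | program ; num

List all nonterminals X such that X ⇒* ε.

{ decl, elsepart }

Directly nullable (have an ε-production): elsepart.
decl -> elsepart with every symbol nullable, so decl is nullable.
No other nonterminal has a production whose RHS symbols are all nullable.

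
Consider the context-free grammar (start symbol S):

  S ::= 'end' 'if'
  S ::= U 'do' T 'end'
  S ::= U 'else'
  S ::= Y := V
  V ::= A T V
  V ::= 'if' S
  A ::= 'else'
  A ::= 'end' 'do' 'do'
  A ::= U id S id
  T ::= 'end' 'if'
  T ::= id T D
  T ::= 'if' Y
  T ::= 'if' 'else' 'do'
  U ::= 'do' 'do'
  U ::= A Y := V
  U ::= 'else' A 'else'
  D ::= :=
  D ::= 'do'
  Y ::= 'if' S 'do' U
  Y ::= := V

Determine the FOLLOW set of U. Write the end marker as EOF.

In S ::= U 'do' T 'end': add FIRST('do' T 'end') = { 'do' }.
In S ::= U 'else': add FIRST('else') = { 'else' }.
In A ::= U id S id: add FIRST(id S id) = { id }.
In Y ::= 'if' S 'do' U: U is at the end, add FOLLOW(Y) = { 'do', 'else', 'end', 'if', := }.
Union: FOLLOW(U) = { 'do', 'else', 'end', 'if', :=, id }.

{ 'do', 'else', 'end', 'if', :=, id }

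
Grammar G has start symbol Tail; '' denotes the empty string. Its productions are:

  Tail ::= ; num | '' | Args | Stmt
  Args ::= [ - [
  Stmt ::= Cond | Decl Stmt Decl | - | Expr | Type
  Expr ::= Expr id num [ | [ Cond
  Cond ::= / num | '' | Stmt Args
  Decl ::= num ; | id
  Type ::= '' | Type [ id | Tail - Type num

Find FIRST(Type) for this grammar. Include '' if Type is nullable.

{ -, /, ;, [, id, num, '' }

Type ::= '' contributes ''.
From Type ::= Type [ id: Type nullable, take FIRST(Type) ∪ {[} = { -, /, ;, [, id, num }.
From Type ::= Tail - Type num: Tail nullable, take FIRST(Tail) ∪ {-} = { -, /, ;, [, id, num }.
Union: FIRST(Type) = { -, /, ;, [, id, num, '' }.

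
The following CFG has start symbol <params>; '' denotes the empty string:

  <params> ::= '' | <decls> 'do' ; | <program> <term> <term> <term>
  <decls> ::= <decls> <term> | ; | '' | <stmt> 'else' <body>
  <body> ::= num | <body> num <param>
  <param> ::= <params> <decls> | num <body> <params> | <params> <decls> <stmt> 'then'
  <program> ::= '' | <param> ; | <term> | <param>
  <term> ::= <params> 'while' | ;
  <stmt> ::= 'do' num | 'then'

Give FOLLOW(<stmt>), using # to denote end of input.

{ 'else', 'then' }

In <decls> ::= <stmt> 'else' <body>: add FIRST('else' <body>) = { 'else' }.
In <param> ::= <params> <decls> <stmt> 'then': add FIRST('then') = { 'then' }.
Union: FOLLOW(<stmt>) = { 'else', 'then' }.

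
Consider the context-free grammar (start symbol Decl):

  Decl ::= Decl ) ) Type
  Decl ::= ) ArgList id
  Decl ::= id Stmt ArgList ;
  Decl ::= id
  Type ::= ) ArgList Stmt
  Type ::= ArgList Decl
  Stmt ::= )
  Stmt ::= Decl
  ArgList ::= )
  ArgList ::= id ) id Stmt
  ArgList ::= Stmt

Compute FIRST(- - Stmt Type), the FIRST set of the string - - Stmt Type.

{ - }

- is a terminal; add {-} and stop.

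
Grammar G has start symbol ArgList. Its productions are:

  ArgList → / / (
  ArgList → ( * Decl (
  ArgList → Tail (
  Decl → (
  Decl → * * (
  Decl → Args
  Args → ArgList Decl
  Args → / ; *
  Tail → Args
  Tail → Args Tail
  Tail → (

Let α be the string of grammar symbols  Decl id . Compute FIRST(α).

Add FIRST(Decl) = { (, *, / }; Decl is not nullable, stop.

{ (, *, / }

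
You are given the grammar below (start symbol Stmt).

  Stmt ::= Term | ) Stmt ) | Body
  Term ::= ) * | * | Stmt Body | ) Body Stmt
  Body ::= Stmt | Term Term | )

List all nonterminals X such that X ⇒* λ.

No nonterminal has an empty production or an RHS whose symbols are all nullable.

{ } (none)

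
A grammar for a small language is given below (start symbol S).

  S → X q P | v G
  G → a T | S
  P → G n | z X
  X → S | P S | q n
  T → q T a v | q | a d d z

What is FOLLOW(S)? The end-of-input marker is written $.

S is the start symbol, so $ ∈ FOLLOW(S).
In G → S: S is at the end, add FOLLOW(G) = { $, a, n, q, v, z }.
In X → S: S is at the end, add FOLLOW(X) = { $, a, n, q, v, z }.
In X → P S: S is at the end, add FOLLOW(X) = { $, a, n, q, v, z }.
Union: FOLLOW(S) = { $, a, n, q, v, z }.

{ $, a, n, q, v, z }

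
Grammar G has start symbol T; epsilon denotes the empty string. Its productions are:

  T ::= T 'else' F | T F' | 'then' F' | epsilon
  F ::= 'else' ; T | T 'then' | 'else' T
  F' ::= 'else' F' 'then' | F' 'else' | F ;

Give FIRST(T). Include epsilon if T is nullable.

{ 'else', 'then', epsilon }

From T ::= T 'else' F: T nullable, take FIRST(T) ∪ {'else'} = { 'else', 'then' }.
From T ::= T F': T nullable, take FIRST(T) ∪ FIRST(F') = { 'else', 'then' }.
T ::= 'then' F' contributes {'then'}.
T ::= epsilon contributes epsilon.
Union: FIRST(T) = { 'else', 'then', epsilon }.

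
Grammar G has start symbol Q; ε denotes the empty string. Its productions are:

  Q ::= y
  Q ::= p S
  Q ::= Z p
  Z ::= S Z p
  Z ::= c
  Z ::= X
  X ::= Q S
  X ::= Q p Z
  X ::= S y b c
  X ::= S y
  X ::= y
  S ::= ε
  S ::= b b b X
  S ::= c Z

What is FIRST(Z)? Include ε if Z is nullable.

{ b, c, p, y }

From Z ::= S Z p: S nullable, take FIRST(S) ∪ FIRST(Z) = { b, c, p, y }.
Z ::= c contributes {c}.
From Z ::= X: add FIRST(X) = { b, c, p, y }.
Union: FIRST(Z) = { b, c, p, y }.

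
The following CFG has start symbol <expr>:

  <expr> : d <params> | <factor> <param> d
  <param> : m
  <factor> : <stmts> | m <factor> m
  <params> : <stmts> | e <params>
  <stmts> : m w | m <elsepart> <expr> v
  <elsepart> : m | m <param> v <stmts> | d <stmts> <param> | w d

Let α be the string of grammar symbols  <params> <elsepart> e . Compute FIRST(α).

{ e, m }

Add FIRST(<params>) = { e, m }; <params> is not nullable, stop.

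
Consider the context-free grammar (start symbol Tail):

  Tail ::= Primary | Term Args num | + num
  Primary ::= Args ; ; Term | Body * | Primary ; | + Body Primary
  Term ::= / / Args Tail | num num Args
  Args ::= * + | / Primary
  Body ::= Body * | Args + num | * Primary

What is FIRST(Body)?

{ *, / }

From Body ::= Body *: add FIRST(Body) = { *, / }.
From Body ::= Args + num: add FIRST(Args) = { *, / }.
Body ::= * Primary contributes {*}.
Union: FIRST(Body) = { *, / }.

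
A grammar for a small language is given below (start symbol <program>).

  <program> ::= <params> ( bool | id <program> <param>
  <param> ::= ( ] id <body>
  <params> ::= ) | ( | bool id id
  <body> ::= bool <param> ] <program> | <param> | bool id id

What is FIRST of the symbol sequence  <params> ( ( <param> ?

{ (, ), bool }

Add FIRST(<params>) = { (, ), bool }; <params> is not nullable, stop.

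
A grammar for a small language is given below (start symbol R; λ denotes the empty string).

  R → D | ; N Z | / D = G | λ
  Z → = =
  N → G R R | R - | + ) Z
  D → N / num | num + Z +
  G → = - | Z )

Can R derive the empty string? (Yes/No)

Yes

R has an λ-production, so R ⇒ λ.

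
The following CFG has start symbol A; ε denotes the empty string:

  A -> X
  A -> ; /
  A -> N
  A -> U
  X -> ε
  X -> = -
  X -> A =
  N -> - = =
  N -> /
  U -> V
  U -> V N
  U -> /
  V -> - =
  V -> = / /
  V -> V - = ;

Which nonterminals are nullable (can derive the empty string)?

Directly nullable (have an ε-production): X.
A -> X with every symbol nullable, so A is nullable.
No other nonterminal has a production whose RHS symbols are all nullable.

{ A, X }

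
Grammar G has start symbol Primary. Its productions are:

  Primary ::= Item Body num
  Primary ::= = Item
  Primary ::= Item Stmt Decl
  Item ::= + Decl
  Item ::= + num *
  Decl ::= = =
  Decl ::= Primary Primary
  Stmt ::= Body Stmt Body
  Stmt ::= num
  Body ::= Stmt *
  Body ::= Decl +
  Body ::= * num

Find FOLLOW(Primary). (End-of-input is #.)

Primary is the start symbol, so # ∈ FOLLOW(Primary).
In Decl ::= Primary Primary: add FIRST(Primary) = { +, = }.
In Decl ::= Primary Primary: Primary is at the end, add FOLLOW(Decl) = { #, *, +, =, num }.
Union: FOLLOW(Primary) = { #, *, +, =, num }.

{ #, *, +, =, num }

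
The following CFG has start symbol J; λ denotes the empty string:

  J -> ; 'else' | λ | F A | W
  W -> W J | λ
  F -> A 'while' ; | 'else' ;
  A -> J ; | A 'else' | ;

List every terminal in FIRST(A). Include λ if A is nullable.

{ 'else', ; }

From A -> J ;: J nullable, take FIRST(J) ∪ {;} = { 'else', ; }.
From A -> A 'else': add FIRST(A) = { 'else', ; }.
A -> ; contributes {;}.
Union: FIRST(A) = { 'else', ; }.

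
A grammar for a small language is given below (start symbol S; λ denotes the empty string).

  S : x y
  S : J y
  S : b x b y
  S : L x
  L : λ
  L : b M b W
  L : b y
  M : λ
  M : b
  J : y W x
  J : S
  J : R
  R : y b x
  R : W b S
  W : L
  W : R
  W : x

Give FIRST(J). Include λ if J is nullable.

{ b, x, y }

J : y W x contributes {y}.
From J : S: add FIRST(S) = { b, x, y }.
From J : R: add FIRST(R) = { b, x, y }.
Union: FIRST(J) = { b, x, y }.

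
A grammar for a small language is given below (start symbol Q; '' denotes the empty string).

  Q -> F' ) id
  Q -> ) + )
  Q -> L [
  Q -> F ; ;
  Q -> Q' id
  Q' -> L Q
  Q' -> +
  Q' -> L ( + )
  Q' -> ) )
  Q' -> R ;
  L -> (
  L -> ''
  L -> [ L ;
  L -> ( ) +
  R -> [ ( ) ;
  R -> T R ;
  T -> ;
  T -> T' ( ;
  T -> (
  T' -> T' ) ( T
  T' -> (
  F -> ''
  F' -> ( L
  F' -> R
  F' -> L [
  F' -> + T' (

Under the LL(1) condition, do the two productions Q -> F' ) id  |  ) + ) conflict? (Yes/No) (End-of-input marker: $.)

FIRST(F' ) id) = { (, +, ;, [ } and FIRST() + )) = { ) }.
The FIRST sets are disjoint and neither alternative is nullable — no conflict.

No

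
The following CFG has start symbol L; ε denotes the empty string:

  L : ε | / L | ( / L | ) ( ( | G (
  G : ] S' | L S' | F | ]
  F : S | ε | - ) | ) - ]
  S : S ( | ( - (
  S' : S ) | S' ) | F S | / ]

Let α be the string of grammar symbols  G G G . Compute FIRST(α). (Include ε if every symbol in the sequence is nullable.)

Add FIRST(G)\{ε} = { (, ), -, /, ] }; G is nullable, continue.
Add FIRST(G)\{ε} = { (, ), -, /, ] }; G is nullable, continue.
Add FIRST(G)\{ε} = { (, ), -, /, ] }; G is nullable, continue.
Every symbol is nullable, so include ε.

{ (, ), -, /, ], ε }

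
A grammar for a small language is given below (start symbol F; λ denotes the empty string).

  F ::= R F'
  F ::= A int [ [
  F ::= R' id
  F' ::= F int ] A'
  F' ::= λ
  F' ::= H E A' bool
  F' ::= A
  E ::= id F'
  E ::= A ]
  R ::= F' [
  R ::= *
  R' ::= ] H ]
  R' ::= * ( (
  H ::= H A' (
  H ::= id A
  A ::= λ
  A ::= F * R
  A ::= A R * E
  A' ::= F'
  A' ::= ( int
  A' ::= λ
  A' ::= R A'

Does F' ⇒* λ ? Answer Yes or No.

F' has an λ-production, so F' ⇒ λ.

Yes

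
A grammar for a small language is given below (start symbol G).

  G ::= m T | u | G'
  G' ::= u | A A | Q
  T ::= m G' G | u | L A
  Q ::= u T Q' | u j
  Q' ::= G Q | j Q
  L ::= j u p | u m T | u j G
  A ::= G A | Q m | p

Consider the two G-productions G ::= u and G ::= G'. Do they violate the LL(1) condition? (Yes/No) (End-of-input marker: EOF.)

FIRST(u) = { u } and FIRST(G') = { m, p, u }.
Both contain u, so the two alternatives are not disjoint — LL(1) conflict.

Yes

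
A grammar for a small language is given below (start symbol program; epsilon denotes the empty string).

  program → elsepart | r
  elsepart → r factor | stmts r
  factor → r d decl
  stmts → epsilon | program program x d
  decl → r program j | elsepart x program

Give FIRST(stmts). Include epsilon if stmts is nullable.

stmts → epsilon contributes epsilon.
From stmts → program program x d: add FIRST(program) = { r }.
Union: FIRST(stmts) = { r, epsilon }.

{ r, epsilon }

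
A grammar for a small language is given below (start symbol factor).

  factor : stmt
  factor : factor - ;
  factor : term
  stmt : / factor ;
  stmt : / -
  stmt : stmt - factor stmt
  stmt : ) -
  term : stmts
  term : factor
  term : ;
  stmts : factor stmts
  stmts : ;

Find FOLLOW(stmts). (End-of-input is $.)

{ $, ), -, /, ; }

In term : stmts: stmts is at the end, add FOLLOW(term) = { $, ), -, /, ; }.
In stmts : factor stmts: stmts is at the end, add FOLLOW(stmts) = { $, ), -, /, ; }.
Union: FOLLOW(stmts) = { $, ), -, /, ; }.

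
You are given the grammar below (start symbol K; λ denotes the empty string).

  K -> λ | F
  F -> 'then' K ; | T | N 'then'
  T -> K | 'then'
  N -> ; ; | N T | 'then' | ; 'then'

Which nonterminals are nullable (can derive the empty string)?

Directly nullable (have an λ-production): K.
F -> T with every symbol nullable, so F is nullable.
T -> K with every symbol nullable, so T is nullable.
No other nonterminal has a production whose RHS symbols are all nullable.

{ F, K, T }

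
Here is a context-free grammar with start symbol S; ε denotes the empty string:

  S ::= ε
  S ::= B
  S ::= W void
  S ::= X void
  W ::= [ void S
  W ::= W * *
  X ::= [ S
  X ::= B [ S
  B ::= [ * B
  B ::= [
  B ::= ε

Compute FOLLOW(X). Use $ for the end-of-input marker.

In S ::= X void: add FIRST(void) = { void }.
Union: FOLLOW(X) = { void }.

{ void }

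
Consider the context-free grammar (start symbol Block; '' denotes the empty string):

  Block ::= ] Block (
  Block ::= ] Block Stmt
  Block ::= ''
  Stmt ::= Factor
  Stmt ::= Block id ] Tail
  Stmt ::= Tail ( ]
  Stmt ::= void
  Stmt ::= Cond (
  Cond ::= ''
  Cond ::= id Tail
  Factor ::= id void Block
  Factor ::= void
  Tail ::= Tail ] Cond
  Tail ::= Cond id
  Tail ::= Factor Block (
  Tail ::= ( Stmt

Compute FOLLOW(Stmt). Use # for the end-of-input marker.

{ #, (, ], id, void }

In Block ::= ] Block Stmt: Stmt is at the end, add FOLLOW(Block) = { #, (, ], id, void }.
In Tail ::= ( Stmt: Stmt is at the end, add FOLLOW(Tail) = { #, (, ], id, void }.
Union: FOLLOW(Stmt) = { #, (, ], id, void }.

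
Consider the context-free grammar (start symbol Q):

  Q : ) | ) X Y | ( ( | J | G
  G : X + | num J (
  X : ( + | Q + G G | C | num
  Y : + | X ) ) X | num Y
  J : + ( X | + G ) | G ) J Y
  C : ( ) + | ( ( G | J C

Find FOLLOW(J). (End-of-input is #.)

In Q : J: J is at the end, add FOLLOW(Q) = { #, + }.
In G : num J (: add FIRST(() = { ( }.
In J : G ) J Y: add FIRST(Y) = { (, ), +, num }.
In C : J C: add FIRST(C) = { (, ), +, num }.
Union: FOLLOW(J) = { #, (, ), +, num }.

{ #, (, ), +, num }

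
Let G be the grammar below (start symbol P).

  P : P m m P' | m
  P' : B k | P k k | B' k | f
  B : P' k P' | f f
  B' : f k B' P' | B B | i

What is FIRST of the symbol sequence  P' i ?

{ f, i, m }

Add FIRST(P') = { f, i, m }; P' is not nullable, stop.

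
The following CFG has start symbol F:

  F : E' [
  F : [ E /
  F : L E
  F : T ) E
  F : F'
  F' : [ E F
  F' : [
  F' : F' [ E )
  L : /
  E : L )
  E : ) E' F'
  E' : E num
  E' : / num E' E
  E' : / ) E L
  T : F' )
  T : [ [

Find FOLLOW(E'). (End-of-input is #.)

In F : E' [: add FIRST([) = { [ }.
In E : ) E' F': add FIRST(F') = { [ }.
In E' : / num E' E: add FIRST(E) = { ), / }.
Union: FOLLOW(E') = { ), /, [ }.

{ ), /, [ }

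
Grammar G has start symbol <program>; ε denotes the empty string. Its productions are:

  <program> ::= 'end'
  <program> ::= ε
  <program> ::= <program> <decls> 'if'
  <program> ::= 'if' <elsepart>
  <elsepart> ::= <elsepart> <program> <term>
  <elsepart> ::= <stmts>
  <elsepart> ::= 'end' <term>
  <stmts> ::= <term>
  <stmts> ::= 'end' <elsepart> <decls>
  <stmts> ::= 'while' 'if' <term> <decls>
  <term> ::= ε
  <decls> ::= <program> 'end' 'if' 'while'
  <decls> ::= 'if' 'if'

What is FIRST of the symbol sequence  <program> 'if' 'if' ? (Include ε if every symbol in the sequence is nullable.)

{ 'end', 'if' }

Add FIRST(<program>)\{ε} = { 'end', 'if' }; <program> is nullable, continue.
'if' is a terminal; add {'if'} and stop.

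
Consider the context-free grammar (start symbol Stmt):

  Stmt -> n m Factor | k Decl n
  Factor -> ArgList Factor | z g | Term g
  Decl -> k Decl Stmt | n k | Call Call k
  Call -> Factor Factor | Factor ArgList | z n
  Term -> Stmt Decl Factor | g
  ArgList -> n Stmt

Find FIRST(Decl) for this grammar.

{ g, k, n, z }

Decl -> k Decl Stmt contributes {k}.
Decl -> n k contributes {n}.
From Decl -> Call Call k: add FIRST(Call) = { g, k, n, z }.
Union: FIRST(Decl) = { g, k, n, z }.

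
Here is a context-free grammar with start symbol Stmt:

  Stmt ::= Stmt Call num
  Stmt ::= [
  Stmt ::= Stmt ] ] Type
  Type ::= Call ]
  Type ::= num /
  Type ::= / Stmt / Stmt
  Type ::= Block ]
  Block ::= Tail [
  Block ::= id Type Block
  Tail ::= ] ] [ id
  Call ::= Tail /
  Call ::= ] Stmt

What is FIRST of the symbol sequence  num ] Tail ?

{ num }

num is a terminal; add {num} and stop.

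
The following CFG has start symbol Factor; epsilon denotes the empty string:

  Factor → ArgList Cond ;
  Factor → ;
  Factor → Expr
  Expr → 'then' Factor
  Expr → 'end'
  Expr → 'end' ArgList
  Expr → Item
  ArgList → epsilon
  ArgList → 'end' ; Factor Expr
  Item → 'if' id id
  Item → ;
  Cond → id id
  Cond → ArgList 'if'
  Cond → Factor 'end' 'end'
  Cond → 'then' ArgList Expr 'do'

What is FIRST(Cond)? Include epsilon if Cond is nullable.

Cond → id id contributes {id}.
From Cond → ArgList 'if': ArgList nullable, take FIRST(ArgList) ∪ {'if'} = { 'end', 'if' }.
From Cond → Factor 'end' 'end': add FIRST(Factor) = { 'end', 'if', 'then', ;, id }.
Cond → 'then' ArgList Expr 'do' contributes {'then'}.
Union: FIRST(Cond) = { 'end', 'if', 'then', ;, id }.

{ 'end', 'if', 'then', ;, id }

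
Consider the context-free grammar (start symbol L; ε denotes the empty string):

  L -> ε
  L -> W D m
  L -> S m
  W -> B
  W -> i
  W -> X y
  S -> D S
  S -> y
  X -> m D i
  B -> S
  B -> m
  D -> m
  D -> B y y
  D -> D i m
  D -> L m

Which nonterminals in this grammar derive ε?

{ L }

Directly nullable (have an ε-production): L.
No other nonterminal has a production whose RHS symbols are all nullable.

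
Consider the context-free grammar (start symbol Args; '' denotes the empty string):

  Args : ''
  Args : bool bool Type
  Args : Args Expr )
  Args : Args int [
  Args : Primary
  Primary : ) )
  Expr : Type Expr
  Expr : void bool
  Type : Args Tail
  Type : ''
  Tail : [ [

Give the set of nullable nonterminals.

{ Args, Type }

Directly nullable (have an ''-production): Args, Type.
No other nonterminal has a production whose RHS symbols are all nullable.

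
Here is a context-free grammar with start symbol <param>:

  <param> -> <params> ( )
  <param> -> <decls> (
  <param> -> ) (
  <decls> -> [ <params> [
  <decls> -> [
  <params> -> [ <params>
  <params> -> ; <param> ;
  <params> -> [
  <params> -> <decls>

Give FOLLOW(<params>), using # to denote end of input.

{ (, [ }

In <param> -> <params> ( ): add FIRST(( )) = { ( }.
In <decls> -> [ <params> [: add FIRST([) = { [ }.
In <params> -> [ <params>: <params> is at the end, add FOLLOW(<params>) = { (, [ }.
Union: FOLLOW(<params>) = { (, [ }.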